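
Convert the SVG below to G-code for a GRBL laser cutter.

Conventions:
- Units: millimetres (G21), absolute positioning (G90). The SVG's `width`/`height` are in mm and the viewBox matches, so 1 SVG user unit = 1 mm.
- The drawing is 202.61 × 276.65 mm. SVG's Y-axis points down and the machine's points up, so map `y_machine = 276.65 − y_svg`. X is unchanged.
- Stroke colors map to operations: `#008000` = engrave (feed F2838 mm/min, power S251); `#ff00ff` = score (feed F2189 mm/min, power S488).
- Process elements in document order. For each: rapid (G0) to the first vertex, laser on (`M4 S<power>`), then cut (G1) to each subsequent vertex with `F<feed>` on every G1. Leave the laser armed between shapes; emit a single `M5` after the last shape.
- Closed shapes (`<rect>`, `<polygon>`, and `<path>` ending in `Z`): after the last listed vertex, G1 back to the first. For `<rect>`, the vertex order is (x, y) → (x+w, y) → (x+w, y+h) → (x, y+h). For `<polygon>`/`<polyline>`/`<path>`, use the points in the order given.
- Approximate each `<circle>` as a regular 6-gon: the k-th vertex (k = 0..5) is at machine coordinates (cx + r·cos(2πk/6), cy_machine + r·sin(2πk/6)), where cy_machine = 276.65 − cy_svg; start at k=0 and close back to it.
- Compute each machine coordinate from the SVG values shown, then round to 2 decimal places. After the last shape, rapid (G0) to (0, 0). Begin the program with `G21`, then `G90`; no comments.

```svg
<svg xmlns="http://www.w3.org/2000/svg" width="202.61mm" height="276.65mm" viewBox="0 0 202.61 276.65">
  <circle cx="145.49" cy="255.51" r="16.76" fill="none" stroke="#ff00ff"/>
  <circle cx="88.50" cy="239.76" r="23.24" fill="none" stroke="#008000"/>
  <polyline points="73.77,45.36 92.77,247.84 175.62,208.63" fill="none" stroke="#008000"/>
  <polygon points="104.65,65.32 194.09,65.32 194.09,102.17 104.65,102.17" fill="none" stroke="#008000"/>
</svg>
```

Since the viewBox matches the mm dimensions, user units are millimetres directly. The only transform is the Y-flip y_m = 276.65 − y_svg.

Shape 1 is a circle drawn with `<circle>`. Its stroke #ff00ff means score at S488, F2189. After flipping Y the toolpath is (162.25,21.14) → (153.87,35.65) → (137.11,35.65) → (128.73,21.14) → (137.11,6.63) → (153.87,6.63) → (162.25,21.14), returning to the start.

Shape 2 is a circle drawn with `<circle>`. Its stroke #008000 means engrave at S251, F2838. After flipping Y the toolpath is (111.74,36.89) → (100.12,57.02) → (76.88,57.02) → (65.26,36.89) → (76.88,16.76) → (100.12,16.76) → (111.74,36.89), returning to the start.

Shape 3 is a open polyline drawn with `<polyline>`. Its stroke #008000 means engrave at S251, F2838. After flipping Y the toolpath is (73.77,231.29) → (92.77,28.81) → (175.62,68.02).

Shape 4 is a rectangle drawn with `<polygon>`. Its stroke #008000 means engrave at S251, F2838. After flipping Y the toolpath is (104.65,211.33) → (194.09,211.33) → (194.09,174.48) → (104.65,174.48) → (104.65,211.33), returning to the start.

G21
G90
G0 X162.25 Y21.14
M4 S488
G1 X153.87 Y35.65 F2189
G1 X137.11 Y35.65 F2189
G1 X128.73 Y21.14 F2189
G1 X137.11 Y6.63 F2189
G1 X153.87 Y6.63 F2189
G1 X162.25 Y21.14 F2189
G0 X111.74 Y36.89
M4 S251
G1 X100.12 Y57.02 F2838
G1 X76.88 Y57.02 F2838
G1 X65.26 Y36.89 F2838
G1 X76.88 Y16.76 F2838
G1 X100.12 Y16.76 F2838
G1 X111.74 Y36.89 F2838
G0 X73.77 Y231.29
M4 S251
G1 X92.77 Y28.81 F2838
G1 X175.62 Y68.02 F2838
G0 X104.65 Y211.33
M4 S251
G1 X194.09 Y211.33 F2838
G1 X194.09 Y174.48 F2838
G1 X104.65 Y174.48 F2838
G1 X104.65 Y211.33 F2838
M5
G0 X0.00 Y0.00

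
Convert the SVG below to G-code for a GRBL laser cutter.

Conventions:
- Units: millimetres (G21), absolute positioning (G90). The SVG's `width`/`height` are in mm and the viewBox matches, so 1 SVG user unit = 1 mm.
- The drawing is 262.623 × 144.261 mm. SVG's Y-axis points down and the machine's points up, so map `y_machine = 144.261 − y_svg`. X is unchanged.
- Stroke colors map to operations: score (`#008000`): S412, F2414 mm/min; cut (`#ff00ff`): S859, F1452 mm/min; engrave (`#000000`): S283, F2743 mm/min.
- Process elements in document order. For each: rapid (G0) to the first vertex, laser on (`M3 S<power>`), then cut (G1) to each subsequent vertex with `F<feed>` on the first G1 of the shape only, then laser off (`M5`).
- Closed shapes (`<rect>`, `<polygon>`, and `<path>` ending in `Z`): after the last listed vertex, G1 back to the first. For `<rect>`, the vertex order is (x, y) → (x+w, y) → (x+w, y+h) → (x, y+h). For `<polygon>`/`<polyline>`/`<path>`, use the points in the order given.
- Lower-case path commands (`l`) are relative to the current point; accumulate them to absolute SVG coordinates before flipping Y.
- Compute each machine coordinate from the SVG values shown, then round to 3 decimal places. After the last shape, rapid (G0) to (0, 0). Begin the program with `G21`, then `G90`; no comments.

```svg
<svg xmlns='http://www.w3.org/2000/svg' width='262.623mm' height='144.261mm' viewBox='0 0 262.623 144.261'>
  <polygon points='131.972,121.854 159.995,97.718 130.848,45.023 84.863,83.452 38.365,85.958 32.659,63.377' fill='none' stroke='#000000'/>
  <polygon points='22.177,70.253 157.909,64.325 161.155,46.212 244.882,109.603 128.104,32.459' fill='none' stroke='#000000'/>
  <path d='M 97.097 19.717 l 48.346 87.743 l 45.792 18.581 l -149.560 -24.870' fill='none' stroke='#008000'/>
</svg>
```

G21
G90
G0 X131.972 Y22.407
M3 S283
G1 X159.995 Y46.543 F2743
G1 X130.848 Y99.238
G1 X84.863 Y60.809
G1 X38.365 Y58.303
G1 X32.659 Y80.884
G1 X131.972 Y22.407
M5
G0 X22.177 Y74.008
M3 S283
G1 X157.909 Y79.936 F2743
G1 X161.155 Y98.049
G1 X244.882 Y34.658
G1 X128.104 Y111.802
G1 X22.177 Y74.008
M5
G0 X97.097 Y124.544
M3 S412
G1 X145.443 Y36.801 F2414
G1 X191.235 Y18.220
G1 X41.675 Y43.090
M5
G0 X0.000 Y0.000

Since the viewBox matches the mm dimensions, user units are millimetres directly. The only transform is the Y-flip y_m = 144.261 − y_svg.

Shape 1 is a closed polygon drawn with `<polygon>`. Its stroke #000000 means engrave at S283, F2743. After flipping Y the toolpath is (131.972,22.407) → (159.995,46.543) → (130.848,99.238) → (84.863,60.809) → (38.365,58.303) → (32.659,80.884) → (131.972,22.407), returning to the start.

Shape 2 is a closed polygon drawn with `<polygon>`. Its stroke #000000 means engrave at S283, F2743. After flipping Y the toolpath is (22.177,74.008) → (157.909,79.936) → (161.155,98.049) → (244.882,34.658) → (128.104,111.802) → (22.177,74.008), returning to the start.

Shape 3 is a open polyline drawn with `<path>`. Its stroke #008000 means score at S412, F2414. After flipping Y the toolpath is (97.097,124.544) → (145.443,36.801) → (191.235,18.220) → (41.675,43.090).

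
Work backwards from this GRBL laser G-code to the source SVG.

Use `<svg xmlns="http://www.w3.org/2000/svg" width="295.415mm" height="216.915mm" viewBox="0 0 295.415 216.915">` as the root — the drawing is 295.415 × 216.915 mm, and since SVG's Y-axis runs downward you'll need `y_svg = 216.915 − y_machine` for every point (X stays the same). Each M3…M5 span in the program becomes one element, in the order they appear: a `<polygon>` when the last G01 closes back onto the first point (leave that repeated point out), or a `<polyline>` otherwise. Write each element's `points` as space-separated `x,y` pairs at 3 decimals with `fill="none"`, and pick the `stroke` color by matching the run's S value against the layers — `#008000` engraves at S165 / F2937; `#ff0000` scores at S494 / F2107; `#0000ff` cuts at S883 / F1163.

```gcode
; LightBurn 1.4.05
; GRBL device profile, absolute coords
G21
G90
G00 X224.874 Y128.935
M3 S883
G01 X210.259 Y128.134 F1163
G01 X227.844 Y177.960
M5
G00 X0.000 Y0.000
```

<svg xmlns="http://www.w3.org/2000/svg" width="295.415mm" height="216.915mm" viewBox="0 0 295.415 216.915">
  <polyline points="224.874,87.980 210.259,88.781 227.844,38.955" fill="none" stroke="#0000ff"/>
</svg>

y_svg = 216.915 − y_m. Every run uses S883, so all elements get stroke `#0000ff` (cut).

[1] open run; points: 224.874,87.980 210.259,88.781 227.844,38.955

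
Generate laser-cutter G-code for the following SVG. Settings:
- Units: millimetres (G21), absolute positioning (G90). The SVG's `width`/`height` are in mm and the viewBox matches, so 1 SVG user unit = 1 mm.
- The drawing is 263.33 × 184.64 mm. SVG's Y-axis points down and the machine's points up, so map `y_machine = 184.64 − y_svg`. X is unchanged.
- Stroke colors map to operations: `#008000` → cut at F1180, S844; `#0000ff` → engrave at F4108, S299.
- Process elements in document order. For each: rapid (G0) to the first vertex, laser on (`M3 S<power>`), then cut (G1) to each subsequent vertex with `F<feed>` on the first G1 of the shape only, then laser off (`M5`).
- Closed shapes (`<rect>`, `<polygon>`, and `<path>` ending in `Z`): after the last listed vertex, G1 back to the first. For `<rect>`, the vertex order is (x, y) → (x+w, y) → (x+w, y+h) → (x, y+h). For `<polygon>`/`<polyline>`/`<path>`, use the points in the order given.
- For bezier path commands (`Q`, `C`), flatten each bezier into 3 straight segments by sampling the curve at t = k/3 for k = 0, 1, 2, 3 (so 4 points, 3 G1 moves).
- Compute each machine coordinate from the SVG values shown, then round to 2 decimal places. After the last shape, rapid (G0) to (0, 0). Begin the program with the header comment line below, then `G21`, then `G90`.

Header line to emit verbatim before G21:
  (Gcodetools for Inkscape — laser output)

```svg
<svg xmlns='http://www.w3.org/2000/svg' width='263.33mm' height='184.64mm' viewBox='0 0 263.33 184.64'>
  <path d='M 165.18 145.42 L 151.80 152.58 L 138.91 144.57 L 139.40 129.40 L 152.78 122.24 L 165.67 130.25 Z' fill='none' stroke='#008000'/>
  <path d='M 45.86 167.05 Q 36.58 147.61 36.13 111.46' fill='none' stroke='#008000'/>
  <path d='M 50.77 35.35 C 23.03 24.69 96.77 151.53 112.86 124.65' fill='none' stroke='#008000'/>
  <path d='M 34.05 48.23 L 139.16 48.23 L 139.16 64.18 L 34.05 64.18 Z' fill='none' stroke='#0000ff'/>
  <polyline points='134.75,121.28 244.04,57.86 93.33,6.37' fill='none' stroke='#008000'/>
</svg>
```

viewBox `0 0 263.33 184.64` with mm width/height → 1 unit = 1 mm. Flip: y_m = 184.64 − y_svg.

**Shape 1** — `<path>` regular polygon, stroke `#008000` → cut (S844, F1180). Machine vertices: (165.18,39.22) → (151.80,32.06) → (138.91,40.07) → (139.40,55.24) → (152.78,62.40) → (165.67,54.39) → (165.18,39.22). Closed: final G1 returns to the first vertex.

**Shape 2** — `<path>` quadratic bezier, stroke `#008000` → cut (S844, F1180). Control points (SVG): P0=(45.86,167.05), P1=(36.58,147.61), P2=(36.13,111.46); sampled at t=k/3. Machine vertices: (45.86,17.59) → (40.65,32.41) → (37.41,50.94) → (36.13,73.18). Open path.

**Shape 3** — `<path>` cubic bezier, stroke `#008000` → cut (S844, F1180). Control points (SVG): P0=(50.77,35.35), P1=(23.03,24.69), P2=(96.77,151.53), P3=(112.86,124.65); sampled at t=k/3. Machine vertices: (50.77,149.29) → (50.96,124.90) → (83.45,73.56) → (112.86,59.99). Open path.

**Shape 4** — `<path>` rectangle, stroke `#0000ff` → engrave (S299, F4108). Machine vertices: (34.05,136.41) → (139.16,136.41) → (139.16,120.46) → (34.05,120.46) → (34.05,136.41). Closed: final G1 returns to the first vertex.

**Shape 5** — `<polyline>` open polyline, stroke `#008000` → cut (S844, F1180). Machine vertices: (134.75,63.36) → (244.04,126.78) → (93.33,178.27). Open path.

(Gcodetools for Inkscape — laser output)
G21
G90
G0 X165.18 Y39.22
M3 S844
G1 X151.80 Y32.06 F1180
G1 X138.91 Y40.07
G1 X139.40 Y55.24
G1 X152.78 Y62.40
G1 X165.67 Y54.39
G1 X165.18 Y39.22
M5
G0 X45.86 Y17.59
M3 S844
G1 X40.65 Y32.41 F1180
G1 X37.41 Y50.94
G1 X36.13 Y73.18
M5
G0 X50.77 Y149.29
M3 S844
G1 X50.96 Y124.90 F1180
G1 X83.45 Y73.56
G1 X112.86 Y59.99
M5
G0 X34.05 Y136.41
M3 S299
G1 X139.16 Y136.41 F4108
G1 X139.16 Y120.46
G1 X34.05 Y120.46
G1 X34.05 Y136.41
M5
G0 X134.75 Y63.36
M3 S844
G1 X244.04 Y126.78 F1180
G1 X93.33 Y178.27
M5
G0 X0.00 Y0.00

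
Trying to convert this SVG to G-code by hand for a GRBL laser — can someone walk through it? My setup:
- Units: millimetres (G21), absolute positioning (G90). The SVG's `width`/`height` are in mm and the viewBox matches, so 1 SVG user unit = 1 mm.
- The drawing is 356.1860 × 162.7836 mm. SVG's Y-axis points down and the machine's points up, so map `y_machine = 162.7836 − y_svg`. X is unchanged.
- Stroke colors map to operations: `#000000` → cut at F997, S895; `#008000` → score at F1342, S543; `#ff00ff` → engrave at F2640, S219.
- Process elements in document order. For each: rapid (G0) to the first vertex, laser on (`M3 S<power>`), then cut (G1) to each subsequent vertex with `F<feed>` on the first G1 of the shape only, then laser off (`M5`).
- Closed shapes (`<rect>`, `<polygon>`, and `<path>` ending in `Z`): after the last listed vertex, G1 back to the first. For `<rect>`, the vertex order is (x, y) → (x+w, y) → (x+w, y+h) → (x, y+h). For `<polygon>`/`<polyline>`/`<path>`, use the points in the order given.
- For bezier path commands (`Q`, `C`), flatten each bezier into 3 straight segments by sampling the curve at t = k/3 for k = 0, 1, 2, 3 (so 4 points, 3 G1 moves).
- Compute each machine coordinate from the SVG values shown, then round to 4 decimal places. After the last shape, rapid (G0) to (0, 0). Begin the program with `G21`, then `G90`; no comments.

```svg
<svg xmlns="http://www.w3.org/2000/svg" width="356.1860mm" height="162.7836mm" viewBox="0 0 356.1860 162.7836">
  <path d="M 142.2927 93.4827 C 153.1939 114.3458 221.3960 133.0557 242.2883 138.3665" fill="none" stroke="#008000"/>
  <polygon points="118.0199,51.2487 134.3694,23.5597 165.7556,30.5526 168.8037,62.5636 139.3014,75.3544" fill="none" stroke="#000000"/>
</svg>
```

1 u = 1 mm; y_m = 162.7836 − y.

[1] `<path>` cubic bezier, #008000→score S543 F1342: (142.2927,69.3009) → (168.4197,49.5720) → (209.5005,33.7778) → (242.2883,24.4171)

[2] `<polygon>` regular polygon, #000000→cut S895 F997: (118.0199,111.5349) → (134.3694,139.2239) → (165.7556,132.2310) → (168.8037,100.2200) → (139.3014,87.4292) → (118.0199,111.5349) (closed)

G21
G90
G0 X142.2927 Y69.3009
M3 S543
G1 X168.4197 Y49.5720 F1342
G1 X209.5005 Y33.7778
G1 X242.2883 Y24.4171
M5
G0 X118.0199 Y111.5349
M3 S895
G1 X134.3694 Y139.2239 F997
G1 X165.7556 Y132.2310
G1 X168.8037 Y100.2200
G1 X139.3014 Y87.4292
G1 X118.0199 Y111.5349
M5
G0 X0.0000 Y0.0000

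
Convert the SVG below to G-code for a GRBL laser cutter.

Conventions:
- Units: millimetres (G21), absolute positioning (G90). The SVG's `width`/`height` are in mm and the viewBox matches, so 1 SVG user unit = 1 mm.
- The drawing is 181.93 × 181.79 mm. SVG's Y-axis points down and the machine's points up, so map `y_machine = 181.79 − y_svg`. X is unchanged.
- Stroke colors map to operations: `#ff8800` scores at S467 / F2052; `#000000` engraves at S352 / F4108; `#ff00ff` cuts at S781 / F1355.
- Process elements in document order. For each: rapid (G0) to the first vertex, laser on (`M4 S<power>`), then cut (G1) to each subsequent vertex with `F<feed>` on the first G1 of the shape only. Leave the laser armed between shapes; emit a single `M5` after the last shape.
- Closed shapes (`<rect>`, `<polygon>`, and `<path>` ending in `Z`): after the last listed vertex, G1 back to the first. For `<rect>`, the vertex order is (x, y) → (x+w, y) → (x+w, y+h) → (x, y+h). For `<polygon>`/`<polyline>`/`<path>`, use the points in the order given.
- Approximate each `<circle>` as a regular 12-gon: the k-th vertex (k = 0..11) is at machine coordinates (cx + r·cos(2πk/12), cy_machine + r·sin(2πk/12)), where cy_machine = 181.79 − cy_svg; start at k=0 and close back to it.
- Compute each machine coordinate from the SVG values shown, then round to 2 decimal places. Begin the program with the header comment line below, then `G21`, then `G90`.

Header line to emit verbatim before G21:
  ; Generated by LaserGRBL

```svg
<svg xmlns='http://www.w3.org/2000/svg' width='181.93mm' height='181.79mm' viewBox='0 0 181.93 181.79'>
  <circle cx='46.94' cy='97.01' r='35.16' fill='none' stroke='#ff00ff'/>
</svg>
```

; Generated by LaserGRBL
G21
G90
G0 X82.10 Y84.78
M4 S781
G1 X77.39 Y102.36 F1355
G1 X64.52 Y115.23
G1 X46.94 Y119.94
G1 X29.36 Y115.23
G1 X16.49 Y102.36
G1 X11.78 Y84.78
G1 X16.49 Y67.20
G1 X29.36 Y54.33
G1 X46.94 Y49.62
G1 X64.52 Y54.33
G1 X77.39 Y67.20
G1 X82.10 Y84.78
M5

1 u = 1 mm; y_m = 181.79 − y.

[1] `<circle>` circle, #ff00ff→cut S781 F1355: (82.10,84.78) → (77.39,102.36) → (64.52,115.23) → (46.94,119.94) → (29.36,115.23) → (16.49,102.36) → (11.78,84.78) → (16.49,67.20) → (29.36,54.33) → (46.94,49.62) → (64.52,54.33) → (77.39,67.20) → (82.10,84.78) (closed)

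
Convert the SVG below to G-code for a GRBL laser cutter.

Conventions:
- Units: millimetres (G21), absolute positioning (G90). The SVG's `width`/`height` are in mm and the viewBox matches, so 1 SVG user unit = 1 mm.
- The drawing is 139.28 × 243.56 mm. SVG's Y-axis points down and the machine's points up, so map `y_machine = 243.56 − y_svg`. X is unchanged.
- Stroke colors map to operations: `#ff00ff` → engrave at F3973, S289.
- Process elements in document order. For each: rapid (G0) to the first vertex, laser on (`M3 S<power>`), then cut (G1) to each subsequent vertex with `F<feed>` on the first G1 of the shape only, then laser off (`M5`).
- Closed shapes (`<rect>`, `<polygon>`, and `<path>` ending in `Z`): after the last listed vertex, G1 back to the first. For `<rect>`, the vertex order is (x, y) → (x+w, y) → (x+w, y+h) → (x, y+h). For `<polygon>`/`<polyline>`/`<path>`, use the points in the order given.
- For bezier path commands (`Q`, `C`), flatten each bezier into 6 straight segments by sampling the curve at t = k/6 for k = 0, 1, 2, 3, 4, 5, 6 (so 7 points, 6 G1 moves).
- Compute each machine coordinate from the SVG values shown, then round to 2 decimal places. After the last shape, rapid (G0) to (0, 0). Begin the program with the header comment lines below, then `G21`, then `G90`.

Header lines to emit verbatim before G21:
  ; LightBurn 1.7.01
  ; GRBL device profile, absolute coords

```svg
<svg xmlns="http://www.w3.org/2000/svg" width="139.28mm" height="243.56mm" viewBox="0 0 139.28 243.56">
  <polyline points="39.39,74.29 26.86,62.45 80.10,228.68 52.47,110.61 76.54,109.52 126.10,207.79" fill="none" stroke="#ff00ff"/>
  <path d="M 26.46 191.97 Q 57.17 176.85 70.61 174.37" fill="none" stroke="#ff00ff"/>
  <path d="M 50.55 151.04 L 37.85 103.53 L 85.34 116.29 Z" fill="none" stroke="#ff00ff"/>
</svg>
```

Since the viewBox matches the mm dimensions, user units are millimetres directly. The only transform is the Y-flip y_m = 243.56 − y_svg.

Shape 1 is a open polyline drawn with `<polyline>`. Its stroke #ff00ff means engrave at S289, F3973. After flipping Y the toolpath is (39.39,169.27) → (26.86,181.11) → (80.10,14.88) → (52.47,132.95) → (76.54,134.04) → (126.10,35.77).

Shape 2 is a quadratic bezier drawn with `<path>`. Its stroke #ff00ff means engrave at S289, F3973. After flipping Y the toolpath is (26.46,51.59) → (36.22,56.28) → (45.01,60.27) → (52.85,63.55) → (59.73,66.13) → (65.65,68.01) → (70.61,69.19).

Shape 3 is a regular polygon drawn with `<path>`. Its stroke #ff00ff means engrave at S289, F3973. After flipping Y the toolpath is (50.55,92.52) → (37.85,140.03) → (85.34,127.27) → (50.55,92.52), returning to the start.

; LightBurn 1.7.01
; GRBL device profile, absolute coords
G21
G90
G0 X39.39 Y169.27
M3 S289
G1 X26.86 Y181.11 F3973
G1 X80.10 Y14.88
G1 X52.47 Y132.95
G1 X76.54 Y134.04
G1 X126.10 Y35.77
M5
G0 X26.46 Y51.59
M3 S289
G1 X36.22 Y56.28 F3973
G1 X45.01 Y60.27
G1 X52.85 Y63.55
G1 X59.73 Y66.13
G1 X65.65 Y68.01
G1 X70.61 Y69.19
M5
G0 X50.55 Y92.52
M3 S289
G1 X37.85 Y140.03 F3973
G1 X85.34 Y127.27
G1 X50.55 Y92.52
M5
G0 X0.00 Y0.00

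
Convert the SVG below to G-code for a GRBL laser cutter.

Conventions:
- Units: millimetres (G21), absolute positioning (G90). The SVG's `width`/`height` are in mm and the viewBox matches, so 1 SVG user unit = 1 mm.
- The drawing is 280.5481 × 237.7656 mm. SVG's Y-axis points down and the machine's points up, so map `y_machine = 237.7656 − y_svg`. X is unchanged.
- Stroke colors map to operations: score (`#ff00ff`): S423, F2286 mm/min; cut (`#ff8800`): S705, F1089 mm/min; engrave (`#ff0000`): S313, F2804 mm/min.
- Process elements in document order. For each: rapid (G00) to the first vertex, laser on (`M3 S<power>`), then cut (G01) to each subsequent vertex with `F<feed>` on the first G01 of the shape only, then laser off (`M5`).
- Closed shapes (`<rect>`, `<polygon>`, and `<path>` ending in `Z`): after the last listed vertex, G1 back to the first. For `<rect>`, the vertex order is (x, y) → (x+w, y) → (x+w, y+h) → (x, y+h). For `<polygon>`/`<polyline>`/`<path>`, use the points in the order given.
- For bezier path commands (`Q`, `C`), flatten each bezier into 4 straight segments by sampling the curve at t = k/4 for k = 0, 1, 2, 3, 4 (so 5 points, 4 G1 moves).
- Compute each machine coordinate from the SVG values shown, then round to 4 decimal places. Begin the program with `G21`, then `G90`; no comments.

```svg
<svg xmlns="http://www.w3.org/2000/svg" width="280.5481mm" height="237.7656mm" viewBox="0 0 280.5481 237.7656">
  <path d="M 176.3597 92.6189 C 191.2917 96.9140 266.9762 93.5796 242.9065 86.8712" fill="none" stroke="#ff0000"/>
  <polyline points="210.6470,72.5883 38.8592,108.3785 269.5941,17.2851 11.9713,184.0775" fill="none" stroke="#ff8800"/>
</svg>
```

G21
G90
G00 X176.3597 Y145.1467
M3 S313
G01 X196.4419 Y143.2894 F2804
G01 X224.2587 Y143.8942
G01 X244.7628 Y146.5622
G01 X242.9065 Y150.8944
M5
G00 X210.6470 Y165.1773
M3 S705
G01 X38.8592 Y129.3871 F1089
G01 X269.5941 Y220.4805
G01 X11.9713 Y53.6881
M5

1 u = 1 mm; y_m = 237.7656 − y.

[1] `<path>` cubic bezier, #ff0000→engrave S313 F2804: (176.3597,145.1467) → (196.4419,143.2894) → (224.2587,143.8942) → (244.7628,146.5622) → (242.9065,150.8944)

[2] `<polyline>` open polyline, #ff8800→cut S705 F1089: (210.6470,165.1773) → (38.8592,129.3871) → (269.5941,220.4805) → (11.9713,53.6881)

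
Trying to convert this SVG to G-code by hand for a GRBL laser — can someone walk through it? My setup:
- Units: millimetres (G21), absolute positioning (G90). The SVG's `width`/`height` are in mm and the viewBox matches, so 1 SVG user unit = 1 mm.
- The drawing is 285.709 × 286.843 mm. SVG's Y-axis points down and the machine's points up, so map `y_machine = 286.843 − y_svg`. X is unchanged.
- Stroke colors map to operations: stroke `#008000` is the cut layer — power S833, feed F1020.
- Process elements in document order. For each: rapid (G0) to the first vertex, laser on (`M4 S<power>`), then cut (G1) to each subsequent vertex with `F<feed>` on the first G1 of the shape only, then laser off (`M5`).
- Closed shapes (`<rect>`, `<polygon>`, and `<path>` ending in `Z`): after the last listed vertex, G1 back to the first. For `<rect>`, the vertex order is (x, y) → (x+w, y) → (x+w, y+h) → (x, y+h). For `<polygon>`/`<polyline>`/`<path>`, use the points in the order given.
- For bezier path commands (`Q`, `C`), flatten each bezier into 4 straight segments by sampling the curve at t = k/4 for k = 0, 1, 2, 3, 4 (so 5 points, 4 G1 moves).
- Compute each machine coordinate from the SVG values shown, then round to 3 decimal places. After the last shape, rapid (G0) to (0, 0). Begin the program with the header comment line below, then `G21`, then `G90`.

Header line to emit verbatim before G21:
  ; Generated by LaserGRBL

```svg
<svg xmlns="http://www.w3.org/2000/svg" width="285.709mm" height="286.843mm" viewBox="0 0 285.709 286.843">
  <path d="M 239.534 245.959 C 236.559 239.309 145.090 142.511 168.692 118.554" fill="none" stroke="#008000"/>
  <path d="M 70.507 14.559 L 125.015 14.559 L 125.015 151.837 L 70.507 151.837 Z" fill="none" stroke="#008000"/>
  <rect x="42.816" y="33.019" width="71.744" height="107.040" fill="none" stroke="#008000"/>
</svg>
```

; Generated by LaserGRBL
G21
G90
G0 X239.534 Y40.884
M4 S833
G1 X223.891 Y60.228 F1020
G1 X194.147 Y98.096
G1 X169.386 Y139.210
G1 X168.692 Y168.289
M5
G0 X70.507 Y272.284
M4 S833
G1 X125.015 Y272.284 F1020
G1 X125.015 Y135.006
G1 X70.507 Y135.006
G1 X70.507 Y272.284
M5
G0 X42.816 Y253.824
M4 S833
G1 X114.560 Y253.824 F1020
G1 X114.560 Y146.784
G1 X42.816 Y146.784
G1 X42.816 Y253.824
M5
G0 X0.000 Y0.000

viewBox `0 0 285.709 286.843` with mm width/height → 1 unit = 1 mm. Flip: y_m = 286.843 − y_svg.

**Shape 1** — `<path>` cubic bezier, stroke `#008000` → cut (S833, F1020). Control points (SVG): P0=(239.534,245.959), P1=(236.559,239.309), P2=(145.090,142.511), P3=(168.692,118.554); sampled at t=k/4. Machine vertices: (239.534,40.884) → (223.891,60.228) → (194.147,98.096) → (169.386,139.210) → (168.692,168.289). Open path.

**Shape 2** — `<path>` rectangle, stroke `#008000` → cut (S833, F1020). Machine vertices: (70.507,272.284) → (125.015,272.284) → (125.015,135.006) → (70.507,135.006) → (70.507,272.284). Closed: final G1 returns to the first vertex.

**Shape 3** — `<rect>` rectangle, stroke `#008000` → cut (S833, F1020). Machine vertices: (42.816,253.824) → (114.560,253.824) → (114.560,146.784) → (42.816,146.784) → (42.816,253.824). Closed: final G1 returns to the first vertex.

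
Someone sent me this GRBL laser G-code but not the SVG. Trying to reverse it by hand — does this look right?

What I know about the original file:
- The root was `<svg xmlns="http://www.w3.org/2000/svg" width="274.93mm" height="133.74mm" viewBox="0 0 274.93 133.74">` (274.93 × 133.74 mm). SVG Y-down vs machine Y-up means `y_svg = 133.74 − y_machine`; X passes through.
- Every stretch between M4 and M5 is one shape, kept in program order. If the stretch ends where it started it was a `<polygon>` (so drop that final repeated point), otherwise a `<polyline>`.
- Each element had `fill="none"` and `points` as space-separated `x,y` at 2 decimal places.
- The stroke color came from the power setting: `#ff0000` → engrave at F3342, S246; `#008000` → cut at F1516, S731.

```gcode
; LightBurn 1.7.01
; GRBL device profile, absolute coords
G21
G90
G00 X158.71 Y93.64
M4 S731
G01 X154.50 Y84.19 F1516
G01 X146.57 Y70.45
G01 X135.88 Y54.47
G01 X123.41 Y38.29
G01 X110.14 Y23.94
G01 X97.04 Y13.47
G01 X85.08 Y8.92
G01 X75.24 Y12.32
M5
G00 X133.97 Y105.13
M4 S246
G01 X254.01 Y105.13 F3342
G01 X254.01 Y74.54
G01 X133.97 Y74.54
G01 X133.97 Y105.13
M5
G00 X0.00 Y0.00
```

<svg xmlns="http://www.w3.org/2000/svg" width="274.93mm" height="133.74mm" viewBox="0 0 274.93 133.74">
  <polyline points="158.71,40.10 154.50,49.55 146.57,63.29 135.88,79.27 123.41,95.45 110.14,109.80 97.04,120.27 85.08,124.82 75.24,121.42" fill="none" stroke="#008000"/>
  <polygon points="133.97,28.61 254.01,28.61 254.01,59.20 133.97,59.20" fill="none" stroke="#ff0000"/>
</svg>

y_svg = 133.74 − y_m.

[1] S731→`#008000` (cut); open run; points: 158.71,40.10 154.50,49.55 146.57,63.29 135.88,79.27 123.41,95.45 110.14,109.80 97.04,120.27 85.08,124.82 75.24,121.42

[2] S246→`#ff0000` (engrave); closed run; points: 133.97,28.61 254.01,28.61 254.01,59.20 133.97,59.20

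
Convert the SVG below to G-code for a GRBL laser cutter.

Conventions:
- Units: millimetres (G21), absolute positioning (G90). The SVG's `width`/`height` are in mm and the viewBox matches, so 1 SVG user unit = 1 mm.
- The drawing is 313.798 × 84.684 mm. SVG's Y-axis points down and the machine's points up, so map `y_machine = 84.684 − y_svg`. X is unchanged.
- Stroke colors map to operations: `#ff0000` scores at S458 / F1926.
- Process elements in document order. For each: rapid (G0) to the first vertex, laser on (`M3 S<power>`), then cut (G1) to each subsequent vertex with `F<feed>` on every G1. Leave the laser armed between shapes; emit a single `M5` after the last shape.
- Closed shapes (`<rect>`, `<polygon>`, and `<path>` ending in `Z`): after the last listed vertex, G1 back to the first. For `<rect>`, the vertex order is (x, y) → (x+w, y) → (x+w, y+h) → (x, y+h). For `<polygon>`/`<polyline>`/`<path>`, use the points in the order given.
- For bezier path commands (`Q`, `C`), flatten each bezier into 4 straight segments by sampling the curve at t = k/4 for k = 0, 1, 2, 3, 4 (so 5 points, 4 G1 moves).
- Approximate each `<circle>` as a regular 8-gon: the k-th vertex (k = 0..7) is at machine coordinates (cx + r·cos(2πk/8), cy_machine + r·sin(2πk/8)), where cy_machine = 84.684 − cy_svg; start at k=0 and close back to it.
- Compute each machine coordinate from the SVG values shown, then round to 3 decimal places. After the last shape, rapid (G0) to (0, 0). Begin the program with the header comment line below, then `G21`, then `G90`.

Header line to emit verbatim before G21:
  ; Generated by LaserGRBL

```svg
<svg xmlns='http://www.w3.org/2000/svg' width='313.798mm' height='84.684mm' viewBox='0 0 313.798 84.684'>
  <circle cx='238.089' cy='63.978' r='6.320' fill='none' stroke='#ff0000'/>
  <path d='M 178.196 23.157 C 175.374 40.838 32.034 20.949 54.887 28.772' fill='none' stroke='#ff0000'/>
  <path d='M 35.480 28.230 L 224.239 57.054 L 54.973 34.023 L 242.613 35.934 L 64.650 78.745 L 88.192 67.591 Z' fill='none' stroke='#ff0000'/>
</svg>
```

viewBox `0 0 313.798 84.684` with mm width/height → 1 unit = 1 mm. Flip: y_m = 84.684 − y_svg.

**Shape 1** — `<circle>` circle, stroke `#ff0000` → score (S458, F1926). Machine vertices: (244.409,20.706) → (242.558,25.175) → (238.089,27.026) → (233.620,25.175) → (231.769,20.706) → (233.620,16.237) → (238.089,14.386) → (242.558,16.237) → (244.409,20.706). Closed: final G1 returns to the first vertex.

**Shape 2** — `<path>` cubic bezier, stroke `#ff0000` → score (S458, F1926). Control points (SVG): P0=(178.196,23.157), P1=(175.374,40.838), P2=(32.034,20.949), P3=(54.887,28.772); sampled at t=k/4. Machine vertices: (178.196,61.527) → (154.525,54.291) → (106.913,55.023) → (64.116,57.603) → (54.887,55.912). Open path.

**Shape 3** — `<path>` closed polygon, stroke `#ff0000` → score (S458, F1926). Machine vertices: (35.480,56.454) → (224.239,27.630) → (54.973,50.661) → (242.613,48.750) → (64.650,5.939) → (88.192,17.093) → (35.480,56.454). Closed: final G1 returns to the first vertex.

; Generated by LaserGRBL
G21
G90
G0 X244.409 Y20.706
M3 S458
G1 X242.558 Y25.175 F1926
G1 X238.089 Y27.026 F1926
G1 X233.620 Y25.175 F1926
G1 X231.769 Y20.706 F1926
G1 X233.620 Y16.237 F1926
G1 X238.089 Y14.386 F1926
G1 X242.558 Y16.237 F1926
G1 X244.409 Y20.706 F1926
G0 X178.196 Y61.527
M3 S458
G1 X154.525 Y54.291 F1926
G1 X106.913 Y55.023 F1926
G1 X64.116 Y57.603 F1926
G1 X54.887 Y55.912 F1926
G0 X35.480 Y56.454
M3 S458
G1 X224.239 Y27.630 F1926
G1 X54.973 Y50.661 F1926
G1 X242.613 Y48.750 F1926
G1 X64.650 Y5.939 F1926
G1 X88.192 Y17.093 F1926
G1 X35.480 Y56.454 F1926
M5
G0 X0.000 Y0.000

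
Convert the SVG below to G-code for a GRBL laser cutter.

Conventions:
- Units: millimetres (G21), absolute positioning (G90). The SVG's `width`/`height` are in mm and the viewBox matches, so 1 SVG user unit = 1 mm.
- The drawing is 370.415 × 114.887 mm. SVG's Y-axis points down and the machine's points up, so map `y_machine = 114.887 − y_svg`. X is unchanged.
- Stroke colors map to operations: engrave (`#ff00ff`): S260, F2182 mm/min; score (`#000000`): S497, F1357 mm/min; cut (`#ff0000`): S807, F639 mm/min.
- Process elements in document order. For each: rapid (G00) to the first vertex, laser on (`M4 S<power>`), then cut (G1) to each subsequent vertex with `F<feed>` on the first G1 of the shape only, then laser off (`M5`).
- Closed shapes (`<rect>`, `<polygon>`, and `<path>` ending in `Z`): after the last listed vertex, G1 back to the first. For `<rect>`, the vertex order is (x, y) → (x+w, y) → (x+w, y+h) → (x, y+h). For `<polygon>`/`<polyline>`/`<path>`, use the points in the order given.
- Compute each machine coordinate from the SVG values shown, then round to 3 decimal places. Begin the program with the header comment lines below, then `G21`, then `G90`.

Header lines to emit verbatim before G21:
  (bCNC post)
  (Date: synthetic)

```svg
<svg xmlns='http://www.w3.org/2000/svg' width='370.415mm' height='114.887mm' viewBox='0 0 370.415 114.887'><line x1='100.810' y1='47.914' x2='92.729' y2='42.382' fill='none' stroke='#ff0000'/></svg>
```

1 u = 1 mm; y_m = 114.887 − y.

[1] `<line>` line segment, #ff0000→cut S807 F639: (100.810,66.973) → (92.729,72.505)

(bCNC post)
(Date: synthetic)
G21
G90
G00 X100.810 Y66.973
M4 S807
G1 X92.729 Y72.505 F639
M5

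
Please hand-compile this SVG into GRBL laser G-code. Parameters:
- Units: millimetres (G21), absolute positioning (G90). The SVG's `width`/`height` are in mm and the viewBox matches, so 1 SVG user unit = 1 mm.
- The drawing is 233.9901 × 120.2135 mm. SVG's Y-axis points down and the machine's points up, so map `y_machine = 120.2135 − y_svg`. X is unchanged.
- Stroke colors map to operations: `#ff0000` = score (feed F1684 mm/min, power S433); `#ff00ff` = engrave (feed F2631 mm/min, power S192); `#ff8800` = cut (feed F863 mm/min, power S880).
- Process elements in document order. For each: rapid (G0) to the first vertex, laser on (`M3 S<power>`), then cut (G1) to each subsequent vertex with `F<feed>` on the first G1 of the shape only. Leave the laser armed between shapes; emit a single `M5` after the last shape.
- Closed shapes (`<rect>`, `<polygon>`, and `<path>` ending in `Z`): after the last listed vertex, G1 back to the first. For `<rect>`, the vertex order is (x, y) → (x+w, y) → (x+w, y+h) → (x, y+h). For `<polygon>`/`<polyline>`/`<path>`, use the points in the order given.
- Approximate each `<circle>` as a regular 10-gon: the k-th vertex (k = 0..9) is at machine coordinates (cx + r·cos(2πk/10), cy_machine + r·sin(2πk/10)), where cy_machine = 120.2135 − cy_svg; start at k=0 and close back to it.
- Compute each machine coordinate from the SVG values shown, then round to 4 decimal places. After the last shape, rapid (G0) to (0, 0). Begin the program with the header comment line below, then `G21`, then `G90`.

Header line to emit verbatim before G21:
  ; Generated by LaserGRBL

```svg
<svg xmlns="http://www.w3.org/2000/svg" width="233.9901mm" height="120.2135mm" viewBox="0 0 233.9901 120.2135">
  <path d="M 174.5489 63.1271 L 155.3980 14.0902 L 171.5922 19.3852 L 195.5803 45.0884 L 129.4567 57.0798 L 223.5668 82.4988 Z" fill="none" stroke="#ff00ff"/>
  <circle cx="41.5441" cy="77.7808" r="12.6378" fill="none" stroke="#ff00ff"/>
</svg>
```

Since the viewBox matches the mm dimensions, user units are millimetres directly. The only transform is the Y-flip y_m = 120.2135 − y_svg.

Shape 1 is a closed polygon drawn with `<path>`. Its stroke #ff00ff means engrave at S192, F2631. After flipping Y the toolpath is (174.5489,57.0864) → (155.3980,106.1233) → (171.5922,100.8283) → (195.5803,75.1251) → (129.4567,63.1337) → (223.5668,37.7147) → (174.5489,57.0864), returning to the start.

Shape 2 is a circle drawn with `<circle>`. Its stroke #ff00ff means engrave at S192, F2631. After flipping Y the toolpath is (54.1819,42.4327) → (51.7683,49.8610) → (45.4494,54.4520) → (37.6388,54.4520) → (31.3199,49.8610) → (28.9063,42.4327) → (31.3199,35.0044) → (37.6388,30.4134) → (45.4494,30.4134) → (51.7683,35.0044) → (54.1819,42.4327), returning to the start.

; Generated by LaserGRBL
G21
G90
G0 X174.5489 Y57.0864
M3 S192
G1 X155.3980 Y106.1233 F2631
G1 X171.5922 Y100.8283
G1 X195.5803 Y75.1251
G1 X129.4567 Y63.1337
G1 X223.5668 Y37.7147
G1 X174.5489 Y57.0864
G0 X54.1819 Y42.4327
M3 S192
G1 X51.7683 Y49.8610 F2631
G1 X45.4494 Y54.4520
G1 X37.6388 Y54.4520
G1 X31.3199 Y49.8610
G1 X28.9063 Y42.4327
G1 X31.3199 Y35.0044
G1 X37.6388 Y30.4134
G1 X45.4494 Y30.4134
G1 X51.7683 Y35.0044
G1 X54.1819 Y42.4327
M5
G0 X0.0000 Y0.0000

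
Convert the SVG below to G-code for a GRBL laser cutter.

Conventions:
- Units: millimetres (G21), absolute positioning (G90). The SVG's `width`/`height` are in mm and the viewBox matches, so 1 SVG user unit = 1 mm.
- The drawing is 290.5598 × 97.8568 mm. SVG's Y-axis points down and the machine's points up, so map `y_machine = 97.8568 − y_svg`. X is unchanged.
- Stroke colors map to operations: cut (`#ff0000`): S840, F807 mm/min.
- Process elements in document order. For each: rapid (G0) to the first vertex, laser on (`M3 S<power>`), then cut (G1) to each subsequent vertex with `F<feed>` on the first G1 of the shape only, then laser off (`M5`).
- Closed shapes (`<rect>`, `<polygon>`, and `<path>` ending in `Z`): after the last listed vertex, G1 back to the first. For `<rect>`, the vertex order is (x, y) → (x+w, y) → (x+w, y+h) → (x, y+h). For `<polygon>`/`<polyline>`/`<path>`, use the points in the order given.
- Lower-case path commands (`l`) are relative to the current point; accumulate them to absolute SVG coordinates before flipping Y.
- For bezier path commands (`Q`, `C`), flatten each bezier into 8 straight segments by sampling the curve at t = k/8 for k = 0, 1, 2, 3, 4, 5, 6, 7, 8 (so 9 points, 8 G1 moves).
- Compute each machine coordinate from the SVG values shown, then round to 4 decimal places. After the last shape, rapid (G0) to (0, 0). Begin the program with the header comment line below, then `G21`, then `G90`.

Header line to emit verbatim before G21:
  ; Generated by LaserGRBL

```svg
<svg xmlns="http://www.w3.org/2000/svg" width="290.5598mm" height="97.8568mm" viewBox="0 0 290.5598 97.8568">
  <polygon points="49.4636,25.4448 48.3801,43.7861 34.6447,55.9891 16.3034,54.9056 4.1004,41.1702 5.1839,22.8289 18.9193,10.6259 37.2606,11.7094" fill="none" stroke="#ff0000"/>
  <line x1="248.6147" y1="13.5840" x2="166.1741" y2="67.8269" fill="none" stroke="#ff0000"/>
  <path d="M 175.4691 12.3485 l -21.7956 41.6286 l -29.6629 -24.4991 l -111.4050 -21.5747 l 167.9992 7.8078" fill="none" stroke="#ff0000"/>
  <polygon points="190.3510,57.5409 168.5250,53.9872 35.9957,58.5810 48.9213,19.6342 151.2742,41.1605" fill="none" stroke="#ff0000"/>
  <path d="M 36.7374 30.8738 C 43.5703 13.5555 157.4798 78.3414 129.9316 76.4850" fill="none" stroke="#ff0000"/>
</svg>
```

Since the viewBox matches the mm dimensions, user units are millimetres directly. The only transform is the Y-flip y_m = 97.8568 − y_svg.

Shape 1 is a regular polygon drawn with `<polygon>`. Its stroke #ff0000 means cut at S840, F807. After flipping Y the toolpath is (49.4636,72.4120) → (48.3801,54.0707) → (34.6447,41.8677) → (16.3034,42.9512) → (4.1004,56.6866) → (5.1839,75.0279) → (18.9193,87.2309) → (37.2606,86.1474) → (49.4636,72.4120), returning to the start.

Shape 2 is a line segment drawn with `<line>`. Its stroke #ff0000 means cut at S840, F807. After flipping Y the toolpath is (248.6147,84.2728) → (166.1741,30.0299).

Shape 3 is a open polyline drawn with `<path>`. Its stroke #ff0000 means cut at S840, F807. After flipping Y the toolpath is (175.4691,85.5083) → (153.6735,43.8797) → (124.0106,68.3788) → (12.6056,89.9535) → (180.6048,82.1457).

Shape 4 is a closed polygon drawn with `<polygon>`. Its stroke #ff0000 means cut at S840, F807. After flipping Y the toolpath is (190.3510,40.3159) → (168.5250,43.8696) → (35.9957,39.2758) → (48.9213,78.2226) → (151.2742,56.6963) → (190.3510,40.3159), returning to the start.

Shape 5 is a cubic bezier drawn with `<path>`. Its stroke #ff0000 means cut at S840, F807. After flipping Y the toolpath is (36.7374,66.9830) → (43.8335,69.9192) → (58.0556,66.9014) → (76.4911,59.6724) → (96.2274,49.9756) → (114.3522,39.5540) → (127.9528,30.1508) → (134.1168,23.5090) → (129.9316,21.3718).

; Generated by LaserGRBL
G21
G90
G0 X49.4636 Y72.4120
M3 S840
G1 X48.3801 Y54.0707 F807
G1 X34.6447 Y41.8677
G1 X16.3034 Y42.9512
G1 X4.1004 Y56.6866
G1 X5.1839 Y75.0279
G1 X18.9193 Y87.2309
G1 X37.2606 Y86.1474
G1 X49.4636 Y72.4120
M5
G0 X248.6147 Y84.2728
M3 S840
G1 X166.1741 Y30.0299 F807
M5
G0 X175.4691 Y85.5083
M3 S840
G1 X153.6735 Y43.8797 F807
G1 X124.0106 Y68.3788
G1 X12.6056 Y89.9535
G1 X180.6048 Y82.1457
M5
G0 X190.3510 Y40.3159
M3 S840
G1 X168.5250 Y43.8696 F807
G1 X35.9957 Y39.2758
G1 X48.9213 Y78.2226
G1 X151.2742 Y56.6963
G1 X190.3510 Y40.3159
M5
G0 X36.7374 Y66.9830
M3 S840
G1 X43.8335 Y69.9192 F807
G1 X58.0556 Y66.9014
G1 X76.4911 Y59.6724
G1 X96.2274 Y49.9756
G1 X114.3522 Y39.5540
G1 X127.9528 Y30.1508
G1 X134.1168 Y23.5090
G1 X129.9316 Y21.3718
M5
G0 X0.0000 Y0.0000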